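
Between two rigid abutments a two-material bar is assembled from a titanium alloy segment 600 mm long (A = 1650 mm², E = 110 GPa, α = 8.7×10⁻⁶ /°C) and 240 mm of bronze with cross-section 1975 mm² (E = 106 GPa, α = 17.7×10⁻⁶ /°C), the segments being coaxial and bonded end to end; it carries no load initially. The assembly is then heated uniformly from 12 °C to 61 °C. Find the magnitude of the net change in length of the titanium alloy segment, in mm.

Free thermal expansion of the whole bar: Σ αᵢΔT Lᵢ = 8.7×10⁻⁶×49×600 + 17.7×10⁻⁶×49×240 = 0.4639 mm.
The rigid supports impose zero overall length change; the single axial force P common to all segments must satisfy P Σ Lᵢ/(AᵢEᵢ) = δ_free.
Σ Lᵢ/(AᵢEᵢ) = 600/(1650×110×10³) + 240/(1975×106×10³) = 4.452×10⁻⁶ mm/N.
P = 0.4639 / 4.452×10⁻⁶ = 104200 N = 104.2 kN, compressive.
For the titanium alloy segment, free thermal change = 8.7×10⁻⁶×49×600 = 0.2558 mm and elastic change from P = 104200×600/(1650×110×10³) = 0.3445 mm; these oppose, so the net change is 0.0887 mm (segment shortens).

|ΔL| ≈ 0.0887 mm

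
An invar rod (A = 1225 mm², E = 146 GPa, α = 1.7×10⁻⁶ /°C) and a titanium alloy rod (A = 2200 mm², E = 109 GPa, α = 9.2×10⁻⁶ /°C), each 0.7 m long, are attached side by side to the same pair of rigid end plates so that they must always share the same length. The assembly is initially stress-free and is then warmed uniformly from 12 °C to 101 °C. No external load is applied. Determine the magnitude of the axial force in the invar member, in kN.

P ≈ 68.4 kN (tensile in the invar)

Both members must finish at the same length. With the larger α, the titanium alloy tends to over-expand; the plates restrain it, putting the titanium alloy in compression and the invar in tension. With no external load the two internal forces are equal and opposite, magnitude P.
Equating the net (thermal + elastic) strains gives |α₁ − α₂|·ΔT = P·[1/(A₁E₁) + 1/(A₂E₂)].
|α₁ − α₂|·ΔT = 7.5×10⁻⁶ × 89 = 0.0006675.
1/(A₁E₁) + 1/(A₂E₂) = 1/(1225×146×10³) + 1/(2200×109×10³) = 9.761×10⁻⁹ N⁻¹.
P = 0.0006675 / 9.761×10⁻⁹ = 68380 N = 68.38 kN.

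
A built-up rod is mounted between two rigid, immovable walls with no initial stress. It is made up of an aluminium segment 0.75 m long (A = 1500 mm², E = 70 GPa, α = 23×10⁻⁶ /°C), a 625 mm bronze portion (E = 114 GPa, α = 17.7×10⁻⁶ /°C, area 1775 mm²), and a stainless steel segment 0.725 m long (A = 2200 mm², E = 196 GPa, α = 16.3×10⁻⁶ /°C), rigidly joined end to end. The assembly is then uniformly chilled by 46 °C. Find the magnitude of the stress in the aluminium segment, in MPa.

With the walls removed the bar would change length by δ_free = Σ αᵢΔT Lᵢ = 23×10⁻⁶×46×750 + 17.7×10⁻⁶×46×625 + 16.3×10⁻⁶×46×725 = 1.846 mm.
The rigid supports impose zero overall length change; the single axial force P common to all segments must satisfy P Σ Lᵢ/(AᵢEᵢ) = δ_free.
The series flexibility is Σ Lᵢ/(AᵢEᵢ) = 750/(1500×70×10³) + 625/(1775×114×10³) + 725/(2200×196×10³) = 1.191×10⁻⁵ mm/N.
Hence P = δ_free / Σ(L/AE) = 1.846/1.191×10⁻⁵ = 155 kN (tensile).
σ_{aluminium} = P / A = 155000 / 1500 = 103.3 MPa.

σ ≈ 103 MPa (tensile)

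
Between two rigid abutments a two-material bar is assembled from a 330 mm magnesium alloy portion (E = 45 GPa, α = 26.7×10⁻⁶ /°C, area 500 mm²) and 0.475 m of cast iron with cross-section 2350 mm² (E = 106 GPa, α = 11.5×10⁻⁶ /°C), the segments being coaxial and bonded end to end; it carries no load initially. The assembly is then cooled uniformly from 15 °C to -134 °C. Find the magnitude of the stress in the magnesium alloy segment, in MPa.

If the supports were absent, the total length change would be Σ αᵢΔT Lᵢ = 26.7×10⁻⁶×149×330 + 11.5×10⁻⁶×149×475 = 2.127 mm.
Since the ends are fixed, an axial force P builds up, equal in every segment, with P · Σ Lᵢ/(AᵢEᵢ) = δ_free.
Σ Lᵢ/(AᵢEᵢ) = 330/(500×45×10³) + 475/(2350×106×10³) = 1.657×10⁻⁵ mm/N.
So P = 2.127 / 1.657×10⁻⁵ = 128.3 kN, tensile.
σ_{magnesium alloy} = P / A = 128300 / 500 = 256.6 MPa.

σ ≈ 257 MPa (tensile)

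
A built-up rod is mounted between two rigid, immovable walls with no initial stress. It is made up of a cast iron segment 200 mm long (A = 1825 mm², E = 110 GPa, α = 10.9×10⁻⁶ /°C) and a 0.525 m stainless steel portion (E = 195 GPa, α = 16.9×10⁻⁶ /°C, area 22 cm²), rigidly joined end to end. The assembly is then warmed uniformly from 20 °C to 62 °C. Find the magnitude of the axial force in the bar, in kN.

P ≈ 209 kN (compressive)

Free thermal expansion of the whole bar: Σ αᵢΔT Lᵢ = 10.9×10⁻⁶×42×200 + 16.9×10⁻⁶×42×525 = 0.4642 mm.
The rigid supports impose zero overall length change; the single axial force P common to all segments must satisfy P Σ Lᵢ/(AᵢEᵢ) = δ_free.
Σ Lᵢ/(AᵢEᵢ) = 200/(1825×110×10³) + 525/(2200×195×10³) = 2.22×10⁻⁶ mm/N.
So P = 0.4642 / 2.22×10⁻⁶ = 209.1 kN, compressive.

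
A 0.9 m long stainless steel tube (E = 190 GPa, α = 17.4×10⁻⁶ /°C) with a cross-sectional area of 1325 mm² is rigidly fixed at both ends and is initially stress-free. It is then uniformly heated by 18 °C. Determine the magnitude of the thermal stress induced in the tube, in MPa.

With length fixed, the mechanical strain must cancel the thermal strain αΔT = 17.4×10⁻⁶ × 18 = 313.2×10⁻⁶.
Hence σ = E·αΔT = 190×10³ × 313.2×10⁻⁶ = 59.51 MPa, compressive.

σ ≈ 59.5 MPa (compressive)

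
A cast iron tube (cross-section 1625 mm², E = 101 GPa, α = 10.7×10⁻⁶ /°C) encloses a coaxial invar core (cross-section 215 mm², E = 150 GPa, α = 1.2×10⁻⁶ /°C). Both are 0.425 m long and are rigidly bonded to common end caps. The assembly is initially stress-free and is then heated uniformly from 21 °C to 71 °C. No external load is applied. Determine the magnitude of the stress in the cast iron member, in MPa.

σ ≈ 7.88 MPa (compressive)

Equilibrium of a rigid end plate with no external load gives equal and opposite internal forces ±P in the two members. Since α_{cast iron} > α_{invar}, heating drives the cast iron into compression and the invar into tension.
Setting the final lengths equal and cancelling L: (α₁ − α₂)ΔT = P/(A₁E₁) + P/(A₂E₂).
|α₁ − α₂|·ΔT = 9.5×10⁻⁶ × 50 = 0.000475.
1/(A₁E₁) + 1/(A₂E₂) = 1/(1625×101×10³) + 1/(215×150×10³) = 3.71×10⁻⁸ N⁻¹.
P = 0.000475 / 3.71×10⁻⁸ = 12800 N = 12.8 kN.
σ_{cast iron} = P/A₁ = 12800/1625 = 7.879 MPa, compressive.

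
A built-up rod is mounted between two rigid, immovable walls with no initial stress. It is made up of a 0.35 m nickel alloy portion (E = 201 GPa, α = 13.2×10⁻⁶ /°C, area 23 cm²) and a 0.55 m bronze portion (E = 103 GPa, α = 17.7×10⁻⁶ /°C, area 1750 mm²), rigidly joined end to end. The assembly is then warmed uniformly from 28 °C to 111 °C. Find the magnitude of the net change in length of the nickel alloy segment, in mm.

|ΔL| ≈ 0.147 mm

With the walls removed the bar would change length by δ_free = Σ αᵢΔT Lᵢ = 13.2×10⁻⁶×83×350 + 17.7×10⁻⁶×83×550 = 1.191 mm.
Since the ends are fixed, an axial force P builds up, equal in every segment, with P · Σ Lᵢ/(AᵢEᵢ) = δ_free.
Σ Lᵢ/(AᵢEᵢ) = 350/(2300×201×10³) + 550/(1750×103×10³) = 3.808×10⁻⁶ mm/N.
P = 1.191 / 3.808×10⁻⁶ = 312900 N = 312.9 kN, compressive.
For the nickel alloy segment, free thermal change = 13.2×10⁻⁶×83×350 = 0.3835 mm and elastic change from P = 312900×350/(2300×201×10³) = 0.2369 mm; these oppose, so the net change is 0.147 mm (segment lengthens).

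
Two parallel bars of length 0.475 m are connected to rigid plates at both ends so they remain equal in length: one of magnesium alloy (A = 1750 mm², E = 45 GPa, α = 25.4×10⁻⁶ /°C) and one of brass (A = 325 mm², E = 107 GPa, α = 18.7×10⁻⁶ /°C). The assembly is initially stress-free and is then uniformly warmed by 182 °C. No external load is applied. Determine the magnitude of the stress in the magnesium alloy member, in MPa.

Both members must finish at the same length. With the larger α, the magnesium alloy tends to over-expand; the plates restrain it, putting the magnesium alloy in compression and the brass in tension. With no external load the two internal forces are equal and opposite, magnitude P.
Setting the final lengths equal and cancelling L: (α₁ − α₂)ΔT = P/(A₁E₁) + P/(A₂E₂).
|α₁ − α₂|·ΔT = 6.7×10⁻⁶ × 182 = 0.001219.
1/(A₁E₁) + 1/(A₂E₂) = 1/(1750×45×10³) + 1/(325×107×10³) = 4.145×10⁻⁸ N⁻¹.
So P = 0.001219 / 4.145×10⁻⁸ = 29.42 kN.
σ_{magnesium alloy} = P/A₁ = 29420/1750 = 16.81 MPa, compressive.

σ ≈ 16.8 MPa (compressive)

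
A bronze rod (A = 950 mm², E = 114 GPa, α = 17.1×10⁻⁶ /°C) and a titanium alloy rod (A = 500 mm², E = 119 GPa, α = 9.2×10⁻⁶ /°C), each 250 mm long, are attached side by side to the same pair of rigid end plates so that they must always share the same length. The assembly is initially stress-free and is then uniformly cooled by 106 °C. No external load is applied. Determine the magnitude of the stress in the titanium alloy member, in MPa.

The bronze has the larger α, so on cooling it would change length more than the titanium alloy if both were free. The rigid plates force a common final length, so the bronze is put into tension and the titanium alloy into compression, with equal and opposite forces P (no external load).
Compatibility of the two members (thermal + elastic change equal): (α₁ − α₂)ΔT = P·[1/(A₁E₁) + 1/(A₂E₂)].
|α₁ − α₂|·ΔT = 7.9×10⁻⁶ × 106 = 0.0008374.
1/(A₁E₁) + 1/(A₂E₂) = 1/(950×114×10³) + 1/(500×119×10³) = 2.604×10⁻⁸ N⁻¹.
P = 0.0008374 / 2.604×10⁻⁸ = 32160 N = 32.16 kN.
σ_{titanium alloy} = P/A₂ = 32160/500 = 64.32 MPa, compressive.

σ ≈ 64.3 MPa (compressive)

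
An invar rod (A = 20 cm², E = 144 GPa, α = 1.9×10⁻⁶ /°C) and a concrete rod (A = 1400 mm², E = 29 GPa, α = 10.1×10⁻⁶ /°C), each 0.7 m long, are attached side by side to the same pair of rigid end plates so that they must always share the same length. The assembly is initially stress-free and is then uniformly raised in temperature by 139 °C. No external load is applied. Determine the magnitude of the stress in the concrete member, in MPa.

σ ≈ 29 MPa (compressive)

Both members must finish at the same length. With the larger α, the concrete tends to over-expand; the plates restrain it, putting the concrete in compression and the invar in tension. With no external load the two internal forces are equal and opposite, magnitude P.
Setting the final lengths equal and cancelling L: (α₁ − α₂)ΔT = P/(A₁E₁) + P/(A₂E₂).
|α₁ − α₂|·ΔT = 8.2×10⁻⁶ × 139 = 0.00114.
1/(A₁E₁) + 1/(A₂E₂) = 1/(2000×144×10³) + 1/(1400×29×10³) = 2.81×10⁻⁸ N⁻¹.
So P = 0.00114 / 2.81×10⁻⁸ = 40.56 kN.
σ_{concrete} = P/A₂ = 40560/1400 = 28.97 MPa, compressive.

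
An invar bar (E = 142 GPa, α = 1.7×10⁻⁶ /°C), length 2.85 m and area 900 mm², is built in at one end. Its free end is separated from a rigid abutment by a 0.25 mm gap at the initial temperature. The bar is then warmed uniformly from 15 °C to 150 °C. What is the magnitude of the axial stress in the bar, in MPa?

If the wall were absent the bar would grow by αΔT L = 1.7×10⁻⁶ × 135 × 2850 = 0.6541 mm.
The gap closes (δ_free > 0.25 mm) and the wall then resists a further 0.6541 − 0.25 = 0.4041 mm of expansion.
That suppressed elongation corresponds to σ = E·Δ/L = 142×10³ × 0.4041/2850 = 20.13 MPa.

σ ≈ 20.1 MPa (compressive)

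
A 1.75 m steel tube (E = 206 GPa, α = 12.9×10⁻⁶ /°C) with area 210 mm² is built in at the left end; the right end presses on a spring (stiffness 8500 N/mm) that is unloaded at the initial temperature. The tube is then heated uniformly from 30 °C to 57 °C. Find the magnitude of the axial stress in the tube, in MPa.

σ ≈ 18.4 MPa (compressive)

If the spring were absent the tube would lengthen by αΔT L = 12.9×10⁻⁶ × 27 × 1750 = 0.6095 mm.
With a force P in the spring, the elastic change of the tube is PL/(AE) and that of the spring is P/k; compatibility requires their sum to equal δ_free.
P [ L/(AE) + 1/k ] = δ_free → P [ 1750/(210×206×10³) + 1/(8500) ] = 0.6095.
P = 0.6095 / 0.0001581 = 3855 N.
σ = P/A = 3855/210 = 18.36 MPa.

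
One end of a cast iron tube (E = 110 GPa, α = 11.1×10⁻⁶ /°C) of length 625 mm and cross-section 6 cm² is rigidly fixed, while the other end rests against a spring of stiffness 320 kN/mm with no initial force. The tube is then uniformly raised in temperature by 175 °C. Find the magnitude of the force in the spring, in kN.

P ≈ 96.4 kN

If the spring were absent the tube would lengthen by αΔT L = 11.1×10⁻⁶ × 175 × 625 = 1.214 mm.
With a force P in the spring, the elastic change of the tube is PL/(AE) and that of the spring is P/k; compatibility requires their sum to equal δ_free.
P [ L/(AE) + 1/k ] = δ_free → P [ 625/(600×110×10³) + 1/(320×10³) ] = 1.214.
P = 1.214 / 1.259×10⁻⁵ = 96390 N.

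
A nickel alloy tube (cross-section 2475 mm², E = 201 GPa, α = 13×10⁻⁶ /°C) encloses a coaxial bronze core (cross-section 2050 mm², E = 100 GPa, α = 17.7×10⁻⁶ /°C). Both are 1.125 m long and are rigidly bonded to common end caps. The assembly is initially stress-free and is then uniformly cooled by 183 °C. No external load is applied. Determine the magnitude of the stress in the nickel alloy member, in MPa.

σ ≈ 50.5 MPa (compressive)

The bronze has the larger α, so on cooling it would change length more than the nickel alloy if both were free. The rigid plates force a common final length, so the bronze is put into tension and the nickel alloy into compression, with equal and opposite forces P (no external load).
Setting the final lengths equal and cancelling L: (α₁ − α₂)ΔT = P/(A₁E₁) + P/(A₂E₂).
|α₁ − α₂|·ΔT = 4.7×10⁻⁶ × 183 = 0.0008601.
1/(A₁E₁) + 1/(A₂E₂) = 1/(2475×201×10³) + 1/(2050×100×10³) = 6.888×10⁻⁹ N⁻¹.
So P = 0.0008601 / 6.888×10⁻⁹ = 124.9 kN.
σ_{nickel alloy} = P/A₁ = 124900/2475 = 50.45 MPa, compressive.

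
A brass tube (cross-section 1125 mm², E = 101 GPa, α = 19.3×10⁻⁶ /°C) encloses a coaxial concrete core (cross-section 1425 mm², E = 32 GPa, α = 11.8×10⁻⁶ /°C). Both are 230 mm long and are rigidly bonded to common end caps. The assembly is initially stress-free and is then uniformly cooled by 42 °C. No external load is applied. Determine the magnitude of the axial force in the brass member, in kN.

P ≈ 10.3 kN (tensile in the brass)

The brass has the larger α, so on cooling it would change length more than the concrete if both were free. The rigid plates force a common final length, so the brass is put into tension and the concrete into compression, with equal and opposite forces P (no external load).
Equating the net (thermal + elastic) strains gives |α₁ − α₂|·ΔT = P·[1/(A₁E₁) + 1/(A₂E₂)].
|α₁ − α₂|·ΔT = 7.5×10⁻⁶ × 42 = 0.000315.
1/(A₁E₁) + 1/(A₂E₂) = 1/(1125×101×10³) + 1/(1425×32×10³) = 3.073×10⁻⁸ N⁻¹.
P = 0.000315 / 3.073×10⁻⁸ = 10250 N = 10.25 kN.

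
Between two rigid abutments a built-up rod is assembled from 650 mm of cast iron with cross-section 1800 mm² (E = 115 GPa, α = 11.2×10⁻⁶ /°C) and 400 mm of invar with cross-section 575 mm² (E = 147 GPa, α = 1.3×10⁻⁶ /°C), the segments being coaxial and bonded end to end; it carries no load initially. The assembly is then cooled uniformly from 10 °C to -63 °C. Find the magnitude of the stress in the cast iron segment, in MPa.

With the walls removed the bar would change length by δ_free = Σ αᵢΔT Lᵢ = 11.2×10⁻⁶×73×650 + 1.3×10⁻⁶×73×400 = 0.5694 mm.
The rigid supports impose zero overall length change; the single axial force P common to all segments must satisfy P Σ Lᵢ/(AᵢEᵢ) = δ_free.
Σ Lᵢ/(AᵢEᵢ) = 650/(1800×115×10³) + 400/(575×147×10³) = 7.872×10⁻⁶ mm/N.
P = 0.5694 / 7.872×10⁻⁶ = 72330 N = 72.33 kN, tensile.
σ_{cast iron} = P / A = 72330 / 1800 = 40.18 MPa.

σ ≈ 40.2 MPa (tensile)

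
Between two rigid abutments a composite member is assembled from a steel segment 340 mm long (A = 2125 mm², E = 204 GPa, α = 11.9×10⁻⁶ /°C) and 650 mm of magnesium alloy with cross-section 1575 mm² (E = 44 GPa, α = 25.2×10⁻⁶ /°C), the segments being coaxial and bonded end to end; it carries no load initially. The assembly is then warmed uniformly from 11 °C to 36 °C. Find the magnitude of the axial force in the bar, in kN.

P ≈ 50.2 kN (compressive)

With the walls removed the bar would change length by δ_free = Σ αᵢΔT Lᵢ = 11.9×10⁻⁶×25×340 + 25.2×10⁻⁶×25×650 = 0.5107 mm.
Since the ends are fixed, an axial force P builds up, equal in every segment, with P · Σ Lᵢ/(AᵢEᵢ) = δ_free.
Σ Lᵢ/(AᵢEᵢ) = 340/(2125×204×10³) + 650/(1575×44×10³) = 1.016×10⁻⁵ mm/N.
So P = 0.5107 / 1.016×10⁻⁵ = 50.24 kN, compressive.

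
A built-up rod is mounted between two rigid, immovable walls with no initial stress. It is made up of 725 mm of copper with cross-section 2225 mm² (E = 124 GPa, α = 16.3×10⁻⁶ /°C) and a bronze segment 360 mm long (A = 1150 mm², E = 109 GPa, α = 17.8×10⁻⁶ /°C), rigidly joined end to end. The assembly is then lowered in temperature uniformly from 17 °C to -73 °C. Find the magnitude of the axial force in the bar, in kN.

If the supports were absent, the total length change would be Σ αᵢΔT Lᵢ = 16.3×10⁻⁶×90×725 + 17.8×10⁻⁶×90×360 = 1.64 mm.
The walls prevent any net length change, so an axial force P (same in every segment) develops. Compatibility: P · Σ Lᵢ/(AᵢEᵢ) = δ_free.
Σ Lᵢ/(AᵢEᵢ) = 725/(2225×124×10³) + 360/(1150×109×10³) = 5.5×10⁻⁶ mm/N.
Hence P = δ_free / Σ(L/AE) = 1.64/5.5×10⁻⁶ = 298.3 kN (tensile).

P ≈ 298 kN (tensile)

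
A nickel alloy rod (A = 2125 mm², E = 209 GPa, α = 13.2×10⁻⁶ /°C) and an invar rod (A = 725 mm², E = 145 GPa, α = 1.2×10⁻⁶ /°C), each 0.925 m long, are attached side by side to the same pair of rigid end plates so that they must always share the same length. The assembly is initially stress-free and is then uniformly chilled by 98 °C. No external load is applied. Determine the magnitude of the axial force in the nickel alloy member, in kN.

P ≈ 100 kN (tensile in the nickel alloy)

The nickel alloy has the larger α, so on cooling it would change length more than the invar if both were free. The rigid plates force a common final length, so the nickel alloy is put into tension and the invar into compression, with equal and opposite forces P (no external load).
Equating the net (thermal + elastic) strains gives |α₁ − α₂|·ΔT = P·[1/(A₁E₁) + 1/(A₂E₂)].
|α₁ − α₂|·ΔT = 12×10⁻⁶ × 98 = 0.001176.
1/(A₁E₁) + 1/(A₂E₂) = 1/(2125×209×10³) + 1/(725×145×10³) = 1.176×10⁻⁸ N⁻¹.
So P = 0.001176 / 1.176×10⁻⁸ = 99.97 kN.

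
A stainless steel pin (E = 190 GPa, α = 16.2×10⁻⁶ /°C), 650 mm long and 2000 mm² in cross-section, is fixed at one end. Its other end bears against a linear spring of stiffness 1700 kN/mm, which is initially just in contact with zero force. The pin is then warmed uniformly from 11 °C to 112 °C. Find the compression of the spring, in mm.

δ ≈ 0.272 mm

Free thermal expansion: δ_free = αΔT L = 16.2×10⁻⁶ × 101 × 650 = 1.064 mm.
With a force P in the spring, the elastic change of the pin is PL/(AE) and that of the spring is P/k; compatibility requires their sum to equal δ_free.
So P = δ_free / [L/(AE) + 1/k] = 1.064 / [ 650/(2000×190×10³) + 1/(1700×10³) ].
P = 1.064 / 2.299×10⁻⁶ = 462700 N.
Spring compression = P/k = 462700/(1700×10³) = 0.2721 mm.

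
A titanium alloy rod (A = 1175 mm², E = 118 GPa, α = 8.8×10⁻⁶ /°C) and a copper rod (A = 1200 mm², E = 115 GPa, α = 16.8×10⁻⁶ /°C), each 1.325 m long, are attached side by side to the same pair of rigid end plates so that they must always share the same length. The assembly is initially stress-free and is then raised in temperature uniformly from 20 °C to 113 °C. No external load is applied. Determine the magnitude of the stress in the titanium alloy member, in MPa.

Both members must finish at the same length. With the larger α, the copper tends to over-expand; the plates restrain it, putting the copper in compression and the titanium alloy in tension. With no external load the two internal forces are equal and opposite, magnitude P.
Compatibility of the two members (thermal + elastic change equal): (α₁ − α₂)ΔT = P·[1/(A₁E₁) + 1/(A₂E₂)].
|α₁ − α₂|·ΔT = 8×10⁻⁶ × 93 = 0.000744.
1/(A₁E₁) + 1/(A₂E₂) = 1/(1175×118×10³) + 1/(1200×115×10³) = 1.446×10⁻⁸ N⁻¹.
So P = 0.000744 / 1.446×10⁻⁸ = 51.46 kN.
σ_{titanium alloy} = P/A₁ = 51460/1175 = 43.79 MPa, tensile.

σ ≈ 43.8 MPa (tensile)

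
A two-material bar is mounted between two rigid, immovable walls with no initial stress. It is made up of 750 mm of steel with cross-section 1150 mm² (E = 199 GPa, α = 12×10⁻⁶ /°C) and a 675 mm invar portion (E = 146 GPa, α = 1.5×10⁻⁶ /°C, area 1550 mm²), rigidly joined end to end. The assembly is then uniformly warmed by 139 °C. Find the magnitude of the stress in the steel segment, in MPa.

σ ≈ 193 MPa (compressive)

Free thermal expansion of the whole bar: Σ αᵢΔT Lᵢ = 12×10⁻⁶×139×750 + 1.5×10⁻⁶×139×675 = 1.392 mm.
The walls prevent any net length change, so an axial force P (same in every segment) develops. Compatibility: P · Σ Lᵢ/(AᵢEᵢ) = δ_free.
The series flexibility is Σ Lᵢ/(AᵢEᵢ) = 750/(1150×199×10³) + 675/(1550×146×10³) = 6.26×10⁻⁶ mm/N.
So P = 1.392 / 6.26×10⁻⁶ = 222.3 kN, compressive.
σ_{steel} = P / A = 222300 / 1150 = 193.3 MPa.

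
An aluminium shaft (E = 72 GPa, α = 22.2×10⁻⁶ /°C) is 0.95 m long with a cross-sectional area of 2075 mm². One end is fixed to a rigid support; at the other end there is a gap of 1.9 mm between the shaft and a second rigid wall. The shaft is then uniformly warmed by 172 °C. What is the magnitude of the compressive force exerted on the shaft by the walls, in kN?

P ≈ 272 kN

If the wall were absent the shaft would grow by αΔT L = 22.2×10⁻⁶ × 172 × 950 = 3.627 mm.
This exceeds the 1.9 mm gap, so the wall pushes back. The portion of expansion that must be recovered elastically is δ_free − gap = 3.627 − 1.9 = 1.727 mm.
That suppressed elongation corresponds to σ = E·Δ/L = 72×10³ × 1.727/950 = 130.9 MPa.
P = σA = 130.9 × 2075 = 271.7 kN.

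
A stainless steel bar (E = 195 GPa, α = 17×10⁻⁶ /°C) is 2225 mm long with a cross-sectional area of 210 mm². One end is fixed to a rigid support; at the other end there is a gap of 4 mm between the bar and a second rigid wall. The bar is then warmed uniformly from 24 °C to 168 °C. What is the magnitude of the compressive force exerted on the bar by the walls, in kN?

Unrestrained expansion: δ_free = αΔT L = 17×10⁻⁶ × 144 × 2225 = 5.447 mm.
The gap closes (δ_free > 4 mm) and the wall then resists a further 5.447 − 4 = 1.447 mm of expansion.
That suppressed elongation corresponds to σ = E·Δ/L = 195×10³ × 1.447/2225 = 126.8 MPa.
Force on the wall = σA = 126.8 × 210 mm² = 26.63 kN.

P ≈ 26.6 kN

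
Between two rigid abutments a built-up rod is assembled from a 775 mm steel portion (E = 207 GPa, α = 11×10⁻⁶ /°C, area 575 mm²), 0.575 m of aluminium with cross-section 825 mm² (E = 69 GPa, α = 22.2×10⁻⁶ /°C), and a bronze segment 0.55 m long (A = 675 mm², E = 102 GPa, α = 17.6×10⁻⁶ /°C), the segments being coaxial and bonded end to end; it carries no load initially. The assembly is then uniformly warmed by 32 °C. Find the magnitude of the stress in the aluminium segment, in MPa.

With the walls removed the bar would change length by δ_free = Σ αᵢΔT Lᵢ = 11×10⁻⁶×32×775 + 22.2×10⁻⁶×32×575 + 17.6×10⁻⁶×32×550 = 0.991 mm.
The rigid supports impose zero overall length change; the single axial force P common to all segments must satisfy P Σ Lᵢ/(AᵢEᵢ) = δ_free.
The series flexibility is Σ Lᵢ/(AᵢEᵢ) = 775/(575×207×10³) + 575/(825×69×10³) + 550/(675×102×10³) = 2.46×10⁻⁵ mm/N.
Hence P = δ_free / Σ(L/AE) = 0.991/2.46×10⁻⁵ = 40.29 kN (compressive).
σ_{aluminium} = P / A = 40290 / 825 = 48.83 MPa.

σ ≈ 48.8 MPa (compressive)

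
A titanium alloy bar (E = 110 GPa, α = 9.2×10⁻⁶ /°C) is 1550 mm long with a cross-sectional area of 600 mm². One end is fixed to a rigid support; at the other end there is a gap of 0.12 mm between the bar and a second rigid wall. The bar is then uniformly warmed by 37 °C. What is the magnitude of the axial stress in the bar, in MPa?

Free thermal elongation = αΔT L = 9.2×10⁻⁶ × 37 × 1550 = 0.5276 mm.
This exceeds the 0.12 mm gap, so the wall pushes back. The portion of expansion that must be recovered elastically is δ_free − gap = 0.5276 − 0.12 = 0.4076 mm.
That suppressed elongation corresponds to σ = E·Δ/L = 110×10³ × 0.4076/1550 = 28.93 MPa.

σ ≈ 28.9 MPa (compressive)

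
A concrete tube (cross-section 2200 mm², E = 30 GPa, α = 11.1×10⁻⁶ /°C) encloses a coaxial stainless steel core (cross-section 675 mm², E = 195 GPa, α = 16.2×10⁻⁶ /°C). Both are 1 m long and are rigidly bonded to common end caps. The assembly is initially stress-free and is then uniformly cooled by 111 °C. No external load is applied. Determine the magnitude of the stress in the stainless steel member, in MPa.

Both members must finish at the same length. With the larger α, the stainless steel tends to over-contract; the plates restrain it, putting the stainless steel in tension and the concrete in compression. With no external load the two internal forces are equal and opposite, magnitude P.
Compatibility of the two members (thermal + elastic change equal): (α₁ − α₂)ΔT = P·[1/(A₁E₁) + 1/(A₂E₂)].
|α₁ − α₂|·ΔT = 5.1×10⁻⁶ × 111 = 0.0005661.
1/(A₁E₁) + 1/(A₂E₂) = 1/(2200×30×10³) + 1/(675×195×10³) = 2.275×10⁻⁸ N⁻¹.
So P = 0.0005661 / 2.275×10⁻⁸ = 24.88 kN.
σ_{stainless steel} = P/A₂ = 24880/675 = 36.87 MPa, tensile.

σ ≈ 36.9 MPa (tensile)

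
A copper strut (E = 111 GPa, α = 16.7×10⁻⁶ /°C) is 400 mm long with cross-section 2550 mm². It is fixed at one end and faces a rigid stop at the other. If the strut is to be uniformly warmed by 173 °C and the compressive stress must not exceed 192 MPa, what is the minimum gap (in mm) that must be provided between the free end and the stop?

g ≈ 0.464 mm

Free expansion if unrestrained: δ_free = αΔT L = 16.7×10⁻⁶ × 173 × 400 = 1.156 mm.
At the allowable stress the elastic shortening the wall may impose is σL/E = 192 × 400 / (111×10³) = 0.6919 mm.
So the gap has to take up the difference, g_min = δ_free − σL/E = 1.156 − 0.6919 = 0.4637 mm.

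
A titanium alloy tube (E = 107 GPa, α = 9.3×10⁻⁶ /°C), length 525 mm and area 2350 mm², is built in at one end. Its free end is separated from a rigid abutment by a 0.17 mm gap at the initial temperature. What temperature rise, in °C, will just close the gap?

The gap closes when αΔT L = 0.17 mm, since the tube is still unstressed at that instant.
ΔT = 0.17 / (9.3×10⁻⁶ × 525) = 34.82 °C.

ΔT ≈ 34.8 °C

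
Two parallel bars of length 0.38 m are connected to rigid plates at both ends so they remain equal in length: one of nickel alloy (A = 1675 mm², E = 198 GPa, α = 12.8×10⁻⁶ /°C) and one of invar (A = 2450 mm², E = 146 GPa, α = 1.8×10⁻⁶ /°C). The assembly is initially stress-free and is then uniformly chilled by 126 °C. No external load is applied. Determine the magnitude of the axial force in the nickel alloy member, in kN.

P ≈ 239 kN (tensile in the nickel alloy)

Equilibrium of a rigid end plate with no external load gives equal and opposite internal forces ±P in the two members. Since α_{nickel alloy} > α_{invar}, cooling drives the nickel alloy into tension and the invar into compression.
Setting the final lengths equal and cancelling L: (α₁ − α₂)ΔT = P/(A₁E₁) + P/(A₂E₂).
|α₁ − α₂|·ΔT = 11×10⁻⁶ × 126 = 0.001386.
1/(A₁E₁) + 1/(A₂E₂) = 1/(1675×198×10³) + 1/(2450×146×10³) = 5.811×10⁻⁹ N⁻¹.
So P = 0.001386 / 5.811×10⁻⁹ = 238.5 kN.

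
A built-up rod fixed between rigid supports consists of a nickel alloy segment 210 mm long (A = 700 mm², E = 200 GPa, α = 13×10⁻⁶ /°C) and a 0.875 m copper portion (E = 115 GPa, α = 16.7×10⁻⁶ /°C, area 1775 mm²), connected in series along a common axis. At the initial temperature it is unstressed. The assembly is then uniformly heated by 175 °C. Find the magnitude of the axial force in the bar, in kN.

P ≈ 524 kN (compressive)

With the walls removed the bar would change length by δ_free = Σ αᵢΔT Lᵢ = 13×10⁻⁶×175×210 + 16.7×10⁻⁶×175×875 = 3.035 mm.
Since the ends are fixed, an axial force P builds up, equal in every segment, with P · Σ Lᵢ/(AᵢEᵢ) = δ_free.
Σ Lᵢ/(AᵢEᵢ) = 210/(700×200×10³) + 875/(1775×115×10³) = 5.787×10⁻⁶ mm/N.
So P = 3.035 / 5.787×10⁻⁶ = 524.5 kN, compressive.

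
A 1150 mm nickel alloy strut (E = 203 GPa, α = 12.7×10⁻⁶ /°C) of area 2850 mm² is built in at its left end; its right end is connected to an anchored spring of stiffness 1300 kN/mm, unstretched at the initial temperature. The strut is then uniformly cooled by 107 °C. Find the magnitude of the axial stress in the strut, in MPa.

σ ≈ 199 MPa (tensile)

If the spring were absent the strut would shorten by αΔT L = 12.7×10⁻⁶ × 107 × 1150 = 1.563 mm.
Let P be the tensile force in the spring. The strut extends elastically by PL/(AE) and the spring stretches by P/k; together these equal δ_free.
So P = δ_free / [L/(AE) + 1/k] = 1.563 / [ 1150/(2850×203×10³) + 1/(1300×10³) ].
P = 1.563 / 2.757×10⁻⁶ = 566800 N.
σ = P/A = 566800/2850 = 198.9 MPa.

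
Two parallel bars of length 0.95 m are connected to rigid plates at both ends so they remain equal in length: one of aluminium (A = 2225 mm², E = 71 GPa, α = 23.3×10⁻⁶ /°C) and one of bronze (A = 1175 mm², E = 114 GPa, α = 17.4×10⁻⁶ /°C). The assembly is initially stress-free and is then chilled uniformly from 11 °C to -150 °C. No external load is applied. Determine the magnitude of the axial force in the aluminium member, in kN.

The aluminium has the larger α, so on cooling it would change length more than the bronze if both were free. The rigid plates force a common final length, so the aluminium is put into tension and the bronze into compression, with equal and opposite forces P (no external load).
Equating the net (thermal + elastic) strains gives |α₁ − α₂|·ΔT = P·[1/(A₁E₁) + 1/(A₂E₂)].
|α₁ − α₂|·ΔT = 5.9×10⁻⁶ × 161 = 0.0009499.
1/(A₁E₁) + 1/(A₂E₂) = 1/(2225×71×10³) + 1/(1175×114×10³) = 1.38×10⁻⁸ N⁻¹.
So P = 0.0009499 / 1.38×10⁻⁸ = 68.86 kN.

P ≈ 68.9 kN (tensile in the aluminium)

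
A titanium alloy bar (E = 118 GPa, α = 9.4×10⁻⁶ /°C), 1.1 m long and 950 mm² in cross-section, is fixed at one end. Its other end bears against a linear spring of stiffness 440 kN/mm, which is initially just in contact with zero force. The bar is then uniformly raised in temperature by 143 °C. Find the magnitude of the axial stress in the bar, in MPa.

σ ≈ 129 MPa (compressive)

If the spring were absent the bar would lengthen by αΔT L = 9.4×10⁻⁶ × 143 × 1100 = 1.479 mm.
With a force P in the spring, the elastic change of the bar is PL/(AE) and that of the spring is P/k; compatibility requires their sum to equal δ_free.
P [ L/(AE) + 1/k ] = δ_free → P [ 1100/(950×118×10³) + 1/(440×10³) ] = 1.479.
P = 1.479 / 1.209×10⁻⁵ = 122300 N.
σ = P/A = 122300/950 = 128.8 MPa.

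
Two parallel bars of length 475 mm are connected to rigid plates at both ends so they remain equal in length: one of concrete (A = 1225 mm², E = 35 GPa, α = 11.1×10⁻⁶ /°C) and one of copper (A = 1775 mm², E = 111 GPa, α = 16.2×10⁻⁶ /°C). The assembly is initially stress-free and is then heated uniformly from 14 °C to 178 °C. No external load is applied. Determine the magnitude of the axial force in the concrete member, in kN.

The copper has the larger α, so on heating it would change length more than the concrete if both were free. The rigid plates force a common final length, so the copper is put into compression and the concrete into tension, with equal and opposite forces P (no external load).
Compatibility of the two members (thermal + elastic change equal): (α₁ − α₂)ΔT = P·[1/(A₁E₁) + 1/(A₂E₂)].
|α₁ − α₂|·ΔT = 5.1×10⁻⁶ × 164 = 0.0008364.
1/(A₁E₁) + 1/(A₂E₂) = 1/(1225×35×10³) + 1/(1775×111×10³) = 2.84×10⁻⁸ N⁻¹.
P = 0.0008364 / 2.84×10⁻⁸ = 29450 N = 29.45 kN.

P ≈ 29.5 kN (tensile in the concrete)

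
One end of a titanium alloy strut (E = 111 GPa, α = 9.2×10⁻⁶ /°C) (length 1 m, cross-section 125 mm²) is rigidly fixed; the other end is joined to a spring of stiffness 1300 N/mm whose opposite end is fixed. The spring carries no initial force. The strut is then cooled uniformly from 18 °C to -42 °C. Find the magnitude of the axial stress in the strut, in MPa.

If the spring were absent the strut would shorten by αΔT L = 9.2×10⁻⁶ × 60 × 1000 = 0.552 mm.
Let P be the tensile force in the spring. The strut extends elastically by PL/(AE) and the spring stretches by P/k; together these equal δ_free.
P [ L/(AE) + 1/k ] = δ_free → P [ 1000/(125×111×10³) + 1/(1300) ] = 0.552.
P = 0.552 / 0.0008413 = 656.1 N.
σ = P/A = 656.1/125 = 5.249 MPa.

σ ≈ 5.25 MPa (tensile)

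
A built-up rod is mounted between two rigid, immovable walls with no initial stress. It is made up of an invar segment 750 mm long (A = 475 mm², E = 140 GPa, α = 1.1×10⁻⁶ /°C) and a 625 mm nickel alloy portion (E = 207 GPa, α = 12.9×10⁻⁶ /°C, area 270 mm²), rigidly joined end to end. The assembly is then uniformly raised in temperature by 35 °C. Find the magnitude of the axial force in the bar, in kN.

P ≈ 13.8 kN (compressive)

With the walls removed the bar would change length by δ_free = Σ αᵢΔT Lᵢ = 1.1×10⁻⁶×35×750 + 12.9×10⁻⁶×35×625 = 0.3111 mm.
The walls prevent any net length change, so an axial force P (same in every segment) develops. Compatibility: P · Σ Lᵢ/(AᵢEᵢ) = δ_free.
The series flexibility is Σ Lᵢ/(AᵢEᵢ) = 750/(475×140×10³) + 625/(270×207×10³) = 2.246×10⁻⁵ mm/N.
So P = 0.3111 / 2.246×10⁻⁵ = 13.85 kN, compressive.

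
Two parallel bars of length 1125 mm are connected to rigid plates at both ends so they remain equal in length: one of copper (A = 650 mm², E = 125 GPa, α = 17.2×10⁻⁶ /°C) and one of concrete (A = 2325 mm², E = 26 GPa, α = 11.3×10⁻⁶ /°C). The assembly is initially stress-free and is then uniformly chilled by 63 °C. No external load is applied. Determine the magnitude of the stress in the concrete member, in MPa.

σ ≈ 5.54 MPa (compressive)

The copper has the larger α, so on cooling it would change length more than the concrete if both were free. The rigid plates force a common final length, so the copper is put into tension and the concrete into compression, with equal and opposite forces P (no external load).
Equating the net (thermal + elastic) strains gives |α₁ − α₂|·ΔT = P·[1/(A₁E₁) + 1/(A₂E₂)].
|α₁ − α₂|·ΔT = 5.9×10⁻⁶ × 63 = 0.0003717.
1/(A₁E₁) + 1/(A₂E₂) = 1/(650×125×10³) + 1/(2325×26×10³) = 2.885×10⁻⁸ N⁻¹.
So P = 0.0003717 / 2.885×10⁻⁸ = 12.88 kN.
σ_{concrete} = P/A₂ = 12880/2325 = 5.541 MPa, compressive.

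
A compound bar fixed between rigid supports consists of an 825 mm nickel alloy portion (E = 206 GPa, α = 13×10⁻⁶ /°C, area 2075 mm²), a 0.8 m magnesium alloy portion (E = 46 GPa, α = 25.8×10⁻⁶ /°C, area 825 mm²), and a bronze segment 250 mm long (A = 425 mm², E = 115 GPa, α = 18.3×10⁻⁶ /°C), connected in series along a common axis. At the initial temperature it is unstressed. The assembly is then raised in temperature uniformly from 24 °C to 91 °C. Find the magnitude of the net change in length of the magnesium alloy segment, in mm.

|ΔL| ≈ 0.422 mm

With the walls removed the bar would change length by δ_free = Σ αᵢΔT Lᵢ = 13×10⁻⁶×67×825 + 25.8×10⁻⁶×67×800 + 18.3×10⁻⁶×67×250 = 2.408 mm.
The rigid supports impose zero overall length change; the single axial force P common to all segments must satisfy P Σ Lᵢ/(AᵢEᵢ) = δ_free.
Σ Lᵢ/(AᵢEᵢ) = 825/(2075×206×10³) + 800/(825×46×10³) + 250/(425×115×10³) = 2.813×10⁻⁵ mm/N.
Hence P = δ_free / Σ(L/AE) = 2.408/2.813×10⁻⁵ = 85.62 kN (compressive).
For the magnesium alloy segment, free thermal change = 25.8×10⁻⁶×67×800 = 1.383 mm and elastic change from P = 85620×800/(825×46×10³) = 1.805 mm; these oppose, so the net change is 0.422 mm (segment shortens).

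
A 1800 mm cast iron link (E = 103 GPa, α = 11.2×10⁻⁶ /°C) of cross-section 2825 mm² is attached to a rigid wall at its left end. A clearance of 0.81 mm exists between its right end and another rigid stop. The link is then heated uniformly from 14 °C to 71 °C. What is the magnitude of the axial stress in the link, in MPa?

Unrestrained expansion: δ_free = αΔT L = 11.2×10⁻⁶ × 57 × 1800 = 1.149 mm.
The gap closes (δ_free > 0.81 mm) and the wall then resists a further 1.149 − 0.81 = 0.3391 mm of expansion.
That suppressed elongation corresponds to σ = E·Δ/L = 103×10³ × 0.3391/1800 = 19.41 MPa.

σ ≈ 19.4 MPa (compressive)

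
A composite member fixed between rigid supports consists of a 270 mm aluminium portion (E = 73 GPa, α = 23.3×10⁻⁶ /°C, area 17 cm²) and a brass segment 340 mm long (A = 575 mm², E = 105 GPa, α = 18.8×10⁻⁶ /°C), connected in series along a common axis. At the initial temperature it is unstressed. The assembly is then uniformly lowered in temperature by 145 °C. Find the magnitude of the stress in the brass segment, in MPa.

σ ≈ 410 MPa (tensile)

Free thermal contraction of the whole bar: Σ αᵢΔT Lᵢ = 23.3×10⁻⁶×145×270 + 18.8×10⁻⁶×145×340 = 1.839 mm.
Since the ends are fixed, an axial force P builds up, equal in every segment, with P · Σ Lᵢ/(AᵢEᵢ) = δ_free.
The series flexibility is Σ Lᵢ/(AᵢEᵢ) = 270/(1700×73×10³) + 340/(575×105×10³) = 7.807×10⁻⁶ mm/N.
So P = 1.839 / 7.807×10⁻⁶ = 235.6 kN, tensile.
σ_{brass} = P / A = 235600 / 575 = 409.7 MPa.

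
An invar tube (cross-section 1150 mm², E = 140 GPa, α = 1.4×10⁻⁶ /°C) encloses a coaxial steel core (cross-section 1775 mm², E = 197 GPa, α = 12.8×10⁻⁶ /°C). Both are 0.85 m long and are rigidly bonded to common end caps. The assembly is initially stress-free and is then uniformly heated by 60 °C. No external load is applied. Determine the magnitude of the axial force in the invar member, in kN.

Both members must finish at the same length. With the larger α, the steel tends to over-expand; the plates restrain it, putting the steel in compression and the invar in tension. With no external load the two internal forces are equal and opposite, magnitude P.
Equating the net (thermal + elastic) strains gives |α₁ − α₂|·ΔT = P·[1/(A₁E₁) + 1/(A₂E₂)].
|α₁ − α₂|·ΔT = 11.4×10⁻⁶ × 60 = 0.000684.
1/(A₁E₁) + 1/(A₂E₂) = 1/(1150×140×10³) + 1/(1775×197×10³) = 9.071×10⁻⁹ N⁻¹.
P = 0.000684 / 9.071×10⁻⁹ = 75410 N = 75.41 kN.

P ≈ 75.4 kN (tensile in the invar)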